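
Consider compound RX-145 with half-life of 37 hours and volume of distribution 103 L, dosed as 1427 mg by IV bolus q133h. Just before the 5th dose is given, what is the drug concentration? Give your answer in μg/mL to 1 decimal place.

f = (1/2)^(τ/t½) = (1/2)^(133/37) ≈ 0.0828.
C₀ = D/Vd = 1427/103 ≈ 13.854 μg/mL.
Before the 5th dose, 4 doses have been given. Superposition: Cmin = C₀·(f + f² + … + f^4).
≈ 13.854 × (0.0828 + 0.0069 + 0.0006 + 0.0000) ≈ 13.854 × 0.0903 ≈ 1.251 μg/mL.

1.3 μg/mL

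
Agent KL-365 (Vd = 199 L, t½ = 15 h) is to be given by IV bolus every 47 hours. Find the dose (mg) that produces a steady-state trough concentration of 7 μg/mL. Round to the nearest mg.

τ/t½ = 47/15 ≈ 3.1333, so f = (1/2)^(47/15) ≈ 0.113965.
Cmin,ss = (D/Vd)·f/(1−f), so D = Cmin,ss·Vd·(1−f)/f.
D = 7 × 199 × (1−f)/f ≈ 7 × 199 × 7.77462 ≈ 10830.05 mg.

10830 mg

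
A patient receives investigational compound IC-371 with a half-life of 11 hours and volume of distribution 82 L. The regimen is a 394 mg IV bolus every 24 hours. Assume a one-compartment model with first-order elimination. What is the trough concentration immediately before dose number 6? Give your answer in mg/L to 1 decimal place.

1.4 mg/L

f = (1/2)^(τ/t½) = (1/2)^(24/11) ≈ 0.2204.
C₀ = D/Vd = 394/82 ≈ 4.805 mg/L.
Before the 6th dose, 5 doses have been given. Superposition: Cmin = C₀·(f + f² + … + f^5).
≈ 4.805 × (0.2204 + 0.0486 + 0.0107 + 0.0024 + 0.0005) ≈ 4.805 × 0.2826 ≈ 1.358 mg/L.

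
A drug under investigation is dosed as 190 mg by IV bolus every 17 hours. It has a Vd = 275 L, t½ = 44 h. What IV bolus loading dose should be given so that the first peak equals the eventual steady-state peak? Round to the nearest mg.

809 mg

f = (1/2)^(17/44) ≈ 0.765056; accumulation ratio R = 1/(1−f) ≈ 4.25633.
Loading dose to hit Cmax,ss on first dose: D_load = D_maint·R ≈ 190 × 4.25633 ≈ 808.70 mg.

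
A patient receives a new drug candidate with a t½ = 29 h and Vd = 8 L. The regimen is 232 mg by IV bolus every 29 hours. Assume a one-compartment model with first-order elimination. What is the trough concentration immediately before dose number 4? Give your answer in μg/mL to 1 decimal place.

f = (1/2)^(τ/t½) = (1/2)^(29/29) ≈ 0.5000.
C₀ = D/Vd = 232/8 ≈ 29.000 μg/mL.
Before the 4th dose, 3 doses have been given. Superposition: Cmin = C₀·(f + f² + … + f^3).
≈ 29.000 × (0.5000 + 0.2500 + 0.1250) ≈ 29.000 × 0.8750 ≈ 25.375 μg/mL.

25.4 μg/mL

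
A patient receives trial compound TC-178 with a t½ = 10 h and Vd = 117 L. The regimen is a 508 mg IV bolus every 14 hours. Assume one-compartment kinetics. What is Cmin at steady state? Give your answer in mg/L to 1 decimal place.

2.6 mg/L

Over one 14-h interval, 14/10 ≈ 1.4 half-lives elapse, leaving f ≈ 0.3789 of each dose.
Single-dose peak C₀ = D/Vd = 508/117 ≈ 4.342 mg/L.
Steady-state trough Cmin,ss = C₀·f/(1−f) ≈ 4.342 × 0.3789/0.6211 ≈ 2.649 mg/L.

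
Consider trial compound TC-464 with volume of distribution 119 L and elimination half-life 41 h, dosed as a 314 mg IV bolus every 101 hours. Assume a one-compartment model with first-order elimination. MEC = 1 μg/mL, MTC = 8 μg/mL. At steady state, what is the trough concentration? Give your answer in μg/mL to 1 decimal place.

k = ln2/t½ = ln2/41 ≈ 0.016906 h⁻¹; fraction remaining f = e^(−kτ) = e^(−0.016906×101) ≈ 0.1813.
Single-dose peak C₀ = D/Vd = 314/119 ≈ 2.639 μg/mL.
Steady-state trough Cmin,ss = C₀·f/(1−f) ≈ 2.639 × 0.1813/0.8187 ≈ 0.584 μg/mL.
Trough 0.6 μg/mL vs MEC 1 μg/mL: subtherapeutic.

0.6 μg/mL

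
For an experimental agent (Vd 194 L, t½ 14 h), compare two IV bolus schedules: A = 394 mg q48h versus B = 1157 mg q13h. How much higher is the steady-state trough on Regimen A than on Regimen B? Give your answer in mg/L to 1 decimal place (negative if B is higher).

Regimen A: f = (1/2)^(48/14) ≈ 0.0929; Cmin,ss = (394/194)·f/(1−f) ≈ 0.208 mg/L.
Regimen B: f = (1/2)^(13/14) ≈ 0.5254; Cmin,ss = (1157/194)·f/(1−f) ≈ 6.602 mg/L.
Difference ≈ 0.208 − 6.602 ≈ -6.394 mg/L.

-6.4 mg/L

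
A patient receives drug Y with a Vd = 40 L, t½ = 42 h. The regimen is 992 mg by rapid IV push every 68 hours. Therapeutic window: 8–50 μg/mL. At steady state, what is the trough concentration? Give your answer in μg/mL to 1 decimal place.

τ/t½ = 68/42 ≈ 1.619, so fraction remaining f = (1/2)^(68/42) ≈ 0.3256.
Single-dose peak C₀ = D/Vd = 992/40 ≈ 24.800 μg/mL.
Steady-state trough Cmin,ss = C₀·f/(1−f) ≈ 24.800 × 0.3256/0.6744 ≈ 11.973 μg/mL.
Trough 12.0 μg/mL vs MEC 8 μg/mL: adequate.

12.0 μg/mL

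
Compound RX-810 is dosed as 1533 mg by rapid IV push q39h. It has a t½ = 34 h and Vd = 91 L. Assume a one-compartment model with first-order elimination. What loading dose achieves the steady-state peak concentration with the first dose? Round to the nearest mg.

2795 mg

f = (1/2)^(39/34) ≈ 0.451545; accumulation ratio R = 1/(1−f) ≈ 1.82330.
Loading dose to hit Cmax,ss on first dose: D_load = D_maint·R ≈ 1533 × 1.82330 ≈ 2795.12 mg.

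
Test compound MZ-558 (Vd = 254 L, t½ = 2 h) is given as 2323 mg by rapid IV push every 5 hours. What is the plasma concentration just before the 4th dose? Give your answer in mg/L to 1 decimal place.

2.0 mg/L

f = (1/2)^(τ/t½) = (1/2)^(5/2) ≈ 0.1768.
C₀ = D/Vd = 2323/254 ≈ 9.146 mg/L.
Before the 4th dose, 3 doses have been given. Superposition: Cmin = C₀·(f + f² + … + f^3).
≈ 9.146 × (0.1768 + 0.0313 + 0.0055) ≈ 9.146 × 0.2136 ≈ 1.954 mg/L.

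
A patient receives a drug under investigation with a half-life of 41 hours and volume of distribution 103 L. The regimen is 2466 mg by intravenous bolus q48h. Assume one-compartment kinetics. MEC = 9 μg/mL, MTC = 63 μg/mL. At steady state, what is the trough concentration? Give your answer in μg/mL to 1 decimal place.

k = ln2/t½ = ln2/41 ≈ 0.016906 h⁻¹; fraction remaining f = e^(−kτ) = e^(−0.016906×48) ≈ 0.4442.
Accumulation ratio R = 1/(1 − f) ≈ 1/0.5558 ≈ 1.7992.
Single-dose peak C₀ = D/Vd = 2466/103 ≈ 23.942 μg/mL.
Steady-state peak Cmax,ss = C₀·R ≈ 23.942 × 1.7992 ≈ 43.076 μg/mL.
Steady-state trough Cmin,ss = Cmax,ss·f ≈ 43.076 × 0.4442 ≈ 19.134 μg/mL.
Trough 19.1 μg/mL vs MEC 9 μg/mL: adequate.

19.1 μg/mL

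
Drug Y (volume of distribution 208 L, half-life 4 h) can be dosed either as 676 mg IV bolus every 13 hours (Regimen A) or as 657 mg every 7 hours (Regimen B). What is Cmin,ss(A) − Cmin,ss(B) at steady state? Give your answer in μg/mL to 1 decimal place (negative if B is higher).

-1.0 μg/mL

Regimen A: f = (1/2)^(13/4) ≈ 0.1051; Cmin,ss = (676/208)·f/(1−f) ≈ 0.382 μg/mL.
Regimen B: f = (1/2)^(7/4) ≈ 0.2973; Cmin,ss = (657/208)·f/(1−f) ≈ 1.336 μg/mL.
Difference ≈ 0.382 − 1.336 ≈ -0.954 μg/mL.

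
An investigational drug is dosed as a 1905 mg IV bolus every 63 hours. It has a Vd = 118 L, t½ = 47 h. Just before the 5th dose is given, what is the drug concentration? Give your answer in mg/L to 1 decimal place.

f = (1/2)^(τ/t½) = (1/2)^(63/47) ≈ 0.3949.
C₀ = D/Vd = 1905/118 ≈ 16.144 mg/L.
Before the 5th dose, 4 doses have been given. Superposition: Cmin = C₀·(f + f² + … + f^4).
≈ 16.144 × (0.3949 + 0.1559 + 0.0616 + 0.0243) ≈ 16.144 × 0.6367 ≈ 10.279 mg/L.

10.3 mg/L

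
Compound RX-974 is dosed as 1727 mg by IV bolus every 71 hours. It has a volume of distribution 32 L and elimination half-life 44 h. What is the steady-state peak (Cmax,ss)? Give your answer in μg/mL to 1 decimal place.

Over one 71-h interval, 71/44 ≈ 1.6136 half-lives elapse, leaving f ≈ 0.3268 of each dose.
Accumulation ratio R = 1/(1 − f) ≈ 1/0.6732 ≈ 1.4854.
Each bolus raises the concentration by D/Vd = 1727/32 ≈ 53.969 μg/mL.
Steady-state peak Cmax,ss = C₀·R ≈ 53.969 × 1.4854 ≈ 80.166 μg/mL.

80.2 μg/mL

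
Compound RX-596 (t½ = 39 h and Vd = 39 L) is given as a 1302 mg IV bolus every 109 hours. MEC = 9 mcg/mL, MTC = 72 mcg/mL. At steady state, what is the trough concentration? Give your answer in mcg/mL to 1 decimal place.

5.6 mcg/mL

Over one 109-h interval, 109/39 ≈ 2.7949 half-lives elapse, leaving f ≈ 0.1441 of each dose.
At steady state, accumulation factor R = 1/(1 − e^(−kτ)) ≈ 1.1684.
Single-dose peak C₀ = D/Vd = 1302/39 ≈ 33.385 mcg/mL.
Steady-state peak Cmax,ss = C₀·R ≈ 33.385 × 1.1684 ≈ 39.007 mcg/mL.
Steady-state trough Cmin,ss = Cmax,ss·f ≈ 39.007 × 0.1441 ≈ 5.621 mcg/mL.
Trough 5.6 mcg/mL vs MEC 9 mcg/mL: subtherapeutic.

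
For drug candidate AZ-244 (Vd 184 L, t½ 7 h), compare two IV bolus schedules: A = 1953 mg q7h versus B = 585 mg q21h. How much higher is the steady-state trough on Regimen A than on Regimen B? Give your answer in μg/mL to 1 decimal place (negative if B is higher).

Regimen A: f = (1/2)^(7/7) ≈ 0.5000; Cmin,ss = (1953/184)·f/(1−f) ≈ 10.614 μg/mL.
Regimen B: f = (1/2)^(21/7) ≈ 0.1250; Cmin,ss = (585/184)·f/(1−f) ≈ 0.454 μg/mL.
Difference ≈ 10.614 − 0.454 ≈ 10.160 μg/mL.

10.2 μg/mL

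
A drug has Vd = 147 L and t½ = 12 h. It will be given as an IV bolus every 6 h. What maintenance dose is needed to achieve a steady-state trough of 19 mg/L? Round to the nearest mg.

1157 mg

τ/t½ = 6/12 ≈ 0.5, so f = (1/2)^(6/12) ≈ 0.707107.
Cmin,ss = (D/Vd)·f/(1−f), so D = Cmin,ss·Vd·(1−f)/f.
D = 19 × 147 × (1−f)/f ≈ 19 × 147 × 0.41421 ≈ 1156.89 mg.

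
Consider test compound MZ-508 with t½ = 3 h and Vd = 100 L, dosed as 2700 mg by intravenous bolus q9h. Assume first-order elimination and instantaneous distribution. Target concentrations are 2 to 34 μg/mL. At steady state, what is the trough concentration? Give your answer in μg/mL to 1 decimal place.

3.9 μg/mL

τ = 9 h = 3 half-lives, so f = (1/2)^3 = 0.125.
Accumulation ratio R = 1/(1 − f) = 1/0.875 = 8/7.
Single-dose peak C₀ = D/Vd = 2700/100 = 27 μg/mL.
Steady-state peak Cmax,ss = C₀·R = 27 × 8/7 ≈ 30.857 μg/mL.
Steady-state trough Cmin,ss = Cmax,ss·f ≈ 30.857 × 0.125 ≈ 3.857 μg/mL.
Trough 3.9 μg/mL vs MEC 2 μg/mL: adequate.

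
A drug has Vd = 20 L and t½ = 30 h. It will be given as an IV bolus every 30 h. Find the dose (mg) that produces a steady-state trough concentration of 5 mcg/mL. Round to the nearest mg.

100 mg

τ/t½ = 30/30 ≈ 1, so f = (1/2)^(30/30) ≈ 0.500000.
Cmin,ss = (D/Vd)·f/(1−f), so D = Cmin,ss·Vd·(1−f)/f.
D = 5 × 20 × (1−f)/f ≈ 5 × 20 × 1.00000 ≈ 100.00 mg.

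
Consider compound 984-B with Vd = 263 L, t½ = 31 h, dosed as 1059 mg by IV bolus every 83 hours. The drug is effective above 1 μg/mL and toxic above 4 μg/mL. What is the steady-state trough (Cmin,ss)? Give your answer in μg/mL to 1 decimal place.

0.7 μg/mL

τ/t½ = 83/31 ≈ 2.6774, so fraction remaining f = (1/2)^(83/31) ≈ 0.1563.
Single-dose peak C₀ = D/Vd = 1059/263 ≈ 4.027 μg/mL.
Steady-state trough Cmin,ss = C₀·f/(1−f) ≈ 4.027 × 0.1563/0.8437 ≈ 0.746 μg/mL.
Trough 0.7 μg/mL vs MEC 1 μg/mL: subtherapeutic.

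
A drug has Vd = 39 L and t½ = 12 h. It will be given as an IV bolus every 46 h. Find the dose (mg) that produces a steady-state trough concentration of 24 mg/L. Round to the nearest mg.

12406 mg

τ/t½ = 46/12 ≈ 3.8333, so f = (1/2)^(46/12) ≈ 0.070154.
Cmin,ss = (D/Vd)·f/(1−f), so D = Cmin,ss·Vd·(1−f)/f.
D = 24 × 39 × (1−f)/f ≈ 24 × 39 × 13.25435 ≈ 12406.07 mg.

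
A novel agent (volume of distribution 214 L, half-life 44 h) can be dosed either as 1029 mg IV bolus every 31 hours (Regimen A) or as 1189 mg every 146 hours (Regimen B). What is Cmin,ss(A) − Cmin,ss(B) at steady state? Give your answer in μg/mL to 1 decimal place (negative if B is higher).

7.0 μg/mL

Regimen A: f = (1/2)^(31/44) ≈ 0.6136; Cmin,ss = (1029/214)·f/(1−f) ≈ 7.636 μg/mL.
Regimen B: f = (1/2)^(146/44) ≈ 0.1003; Cmin,ss = (1189/214)·f/(1−f) ≈ 0.619 μg/mL.
Difference ≈ 7.636 − 0.619 ≈ 7.017 μg/mL.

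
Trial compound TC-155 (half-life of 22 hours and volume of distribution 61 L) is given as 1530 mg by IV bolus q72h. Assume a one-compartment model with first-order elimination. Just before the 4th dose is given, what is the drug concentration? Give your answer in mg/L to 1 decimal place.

f = (1/2)^(τ/t½) = (1/2)^(72/22) ≈ 0.1035.
C₀ = D/Vd = 1530/61 ≈ 25.082 mg/L.
Before the 4th dose, 3 doses have been given. Superposition: Cmin = C₀·(f + f² + … + f^3).
≈ 25.082 × (0.1035 + 0.0107 + 0.0011) ≈ 25.082 × 0.1153 ≈ 2.892 mg/L.

2.9 mg/L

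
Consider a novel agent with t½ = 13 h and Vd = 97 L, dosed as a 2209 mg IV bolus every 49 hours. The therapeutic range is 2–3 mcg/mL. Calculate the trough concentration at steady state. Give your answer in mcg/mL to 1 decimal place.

1.8 mcg/mL

k = ln2/t½ = ln2/13 ≈ 0.053319 h⁻¹; fraction remaining f = e^(−kτ) = e^(−0.053319×49) ≈ 0.0733.
Accumulation ratio R = 1/(1 − f) ≈ 1/0.9267 ≈ 1.0791.
Each bolus raises the concentration by D/Vd = 2209/97 ≈ 22.773 mcg/mL.
Steady-state peak Cmax,ss = C₀·R ≈ 22.773 × 1.0791 ≈ 24.574 mcg/mL.
One interval later, Cmin,ss = Cmax,ss·e^(−kτ) ≈ 24.574 × 0.0733 ≈ 1.801 mcg/mL.
Trough 1.8 mcg/mL vs MEC 2 mcg/mL: subtherapeutic.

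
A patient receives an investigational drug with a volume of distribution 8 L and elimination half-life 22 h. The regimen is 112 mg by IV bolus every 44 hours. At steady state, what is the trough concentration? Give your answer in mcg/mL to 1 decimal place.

4.7 mcg/mL

τ = 44 h = 2 half-lives, so f = (1/2)^2 = 0.25.
Accumulation ratio R = 1/(1 − f) = 1/0.75 = 4/3.
Single-dose peak C₀ = D/Vd = 112/8 = 14 mcg/mL.
Steady-state peak Cmax,ss = C₀·R = 14 × 4/3 ≈ 18.667 mcg/mL.
Steady-state trough Cmin,ss = Cmax,ss·f ≈ 18.667 × 0.25 ≈ 4.667 mcg/mL.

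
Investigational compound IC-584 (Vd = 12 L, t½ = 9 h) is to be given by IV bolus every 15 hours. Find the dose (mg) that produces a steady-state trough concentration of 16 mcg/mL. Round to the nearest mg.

τ/t½ = 15/9 ≈ 1.6667, so f = (1/2)^(15/9) ≈ 0.314980.
Cmin,ss = (D/Vd)·f/(1−f), so D = Cmin,ss·Vd·(1−f)/f.
D = 16 × 12 × (1−f)/f ≈ 16 × 12 × 2.17480 ≈ 417.56 mg.

418 mg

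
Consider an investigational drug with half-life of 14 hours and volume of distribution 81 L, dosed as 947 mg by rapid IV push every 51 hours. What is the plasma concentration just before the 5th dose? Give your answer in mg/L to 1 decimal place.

1.0 mg/L

f = (1/2)^(τ/t½) = (1/2)^(51/14) ≈ 0.0801.
C₀ = D/Vd = 947/81 ≈ 11.691 mg/L.
Before the 5th dose, 4 doses have been given. Superposition: Cmin = C₀·(f + f² + … + f^4).
≈ 11.691 × (0.0801 + 0.0064 + 0.0005 + 0.0000) ≈ 11.691 × 0.0870 ≈ 1.017 mg/L.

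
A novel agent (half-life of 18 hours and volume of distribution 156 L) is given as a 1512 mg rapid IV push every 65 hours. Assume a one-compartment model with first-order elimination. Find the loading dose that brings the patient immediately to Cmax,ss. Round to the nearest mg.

f = (1/2)^(65/18) ≈ 0.081837; accumulation ratio R = 1/(1−f) ≈ 1.08913.
Loading dose to hit Cmax,ss on first dose: D_load = D_maint·R ≈ 1512 × 1.08913 ≈ 1646.76 mg.

1647 mg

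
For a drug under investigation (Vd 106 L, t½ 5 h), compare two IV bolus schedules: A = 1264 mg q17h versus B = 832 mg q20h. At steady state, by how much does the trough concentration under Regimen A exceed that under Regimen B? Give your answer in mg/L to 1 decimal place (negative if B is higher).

Regimen A: f = (1/2)^(17/5) ≈ 0.0947; Cmin,ss = (1264/106)·f/(1−f) ≈ 1.247 mg/L.
Regimen B: f = (1/2)^(20/5) ≈ 0.0625; Cmin,ss = (832/106)·f/(1−f) ≈ 0.523 mg/L.
Difference ≈ 1.247 − 0.523 ≈ 0.724 mg/L.

0.7 mg/L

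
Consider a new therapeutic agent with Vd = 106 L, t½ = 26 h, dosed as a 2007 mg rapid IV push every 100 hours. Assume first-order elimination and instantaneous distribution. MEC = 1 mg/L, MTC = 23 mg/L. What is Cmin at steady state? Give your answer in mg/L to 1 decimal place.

1.4 mg/L

τ/t½ = 100/26 ≈ 3.8462, so fraction remaining f = (1/2)^(100/26) ≈ 0.0695.
Accumulation ratio R = 1/(1 − f) ≈ 1/0.9305 ≈ 1.0747.
Single-dose peak C₀ = D/Vd = 2007/106 ≈ 18.934 mg/L.
Steady-state peak Cmax,ss = C₀·R ≈ 18.934 × 1.0747 ≈ 20.348 mg/L.
One interval later, Cmin,ss = Cmax,ss·e^(−kτ) ≈ 20.348 × 0.0695 ≈ 1.414 mg/L.
Trough 1.4 mg/L vs MEC 1 mg/L: adequate.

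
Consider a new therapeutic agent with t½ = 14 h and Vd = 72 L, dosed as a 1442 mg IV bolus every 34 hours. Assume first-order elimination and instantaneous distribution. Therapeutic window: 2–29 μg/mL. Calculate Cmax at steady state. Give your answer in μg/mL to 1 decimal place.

24.6 μg/mL

τ/t½ = 34/14 ≈ 2.4286, so fraction remaining f = (1/2)^(34/14) ≈ 0.1857.
Accumulation ratio R = 1/(1 − f) ≈ 1/0.8143 ≈ 1.2280.
Single-dose peak C₀ = D/Vd = 1442/72 ≈ 20.028 μg/mL.
Steady-state peak Cmax,ss = C₀·R ≈ 20.028 × 1.2280 ≈ 24.594 μg/mL.
Peak 24.6 μg/mL vs MTC 29 μg/mL: below toxic threshold.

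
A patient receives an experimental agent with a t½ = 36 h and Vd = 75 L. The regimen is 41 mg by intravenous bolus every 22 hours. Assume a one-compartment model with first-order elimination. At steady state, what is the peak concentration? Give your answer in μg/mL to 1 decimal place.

1.6 μg/mL

Over one 22-h interval, 22/36 ≈ 0.61111 half-lives elapse, leaving f ≈ 0.6547 of each dose.
At steady state, accumulation factor R = 1/(1 − e^(−kτ)) ≈ 2.8960.
Single-dose peak C₀ = D/Vd = 41/75 ≈ 0.547 μg/mL.
Steady-state peak Cmax,ss = C₀·R ≈ 0.547 × 2.8960 ≈ 1.584 μg/mL.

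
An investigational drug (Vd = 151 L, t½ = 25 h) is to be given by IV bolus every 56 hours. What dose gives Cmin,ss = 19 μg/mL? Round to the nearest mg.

10684 mg

τ/t½ = 56/25 ≈ 2.24, so f = (1/2)^(56/25) ≈ 0.211686.
Cmin,ss = (D/Vd)·f/(1−f), so D = Cmin,ss·Vd·(1−f)/f.
D = 19 × 151 × (1−f)/f ≈ 19 × 151 × 3.72398 ≈ 10684.10 mg.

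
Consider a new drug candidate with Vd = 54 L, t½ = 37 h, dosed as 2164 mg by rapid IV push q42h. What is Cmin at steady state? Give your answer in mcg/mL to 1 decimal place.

33.5 mcg/mL

τ/t½ = 42/37 ≈ 1.1351, so fraction remaining f = (1/2)^(42/37) ≈ 0.4553.
Each bolus raises the concentration by D/Vd = 2164/54 ≈ 40.074 mcg/mL.
Steady-state trough Cmin,ss = C₀·f/(1−f) ≈ 40.074 × 0.4553/0.5447 ≈ 33.497 mcg/mL.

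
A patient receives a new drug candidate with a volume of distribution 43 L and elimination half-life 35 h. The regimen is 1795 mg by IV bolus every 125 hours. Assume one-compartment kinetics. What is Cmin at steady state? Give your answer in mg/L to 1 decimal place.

3.8 mg/L

k = ln2/t½ = ln2/35 ≈ 0.019804 h⁻¹; fraction remaining f = e^(−kτ) = e^(−0.019804×125) ≈ 0.0841.
Accumulation ratio R = 1/(1 − f) ≈ 1/0.9159 ≈ 1.0918.
Each bolus raises the concentration by D/Vd = 1795/43 ≈ 41.744 mg/L.
Steady-state peak Cmax,ss = C₀·R ≈ 41.744 × 1.0918 ≈ 45.576 mg/L.
Steady-state trough Cmin,ss = Cmax,ss·f ≈ 45.576 × 0.0841 ≈ 3.833 mg/L.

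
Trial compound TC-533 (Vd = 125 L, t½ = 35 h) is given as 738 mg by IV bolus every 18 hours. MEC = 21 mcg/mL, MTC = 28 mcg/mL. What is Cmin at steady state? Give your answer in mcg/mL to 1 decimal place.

Over one 18-h interval, 18/35 ≈ 0.51429 half-lives elapse, leaving f ≈ 0.7001 of each dose.
At steady state, accumulation factor R = 1/(1 − e^(−kτ)) ≈ 3.3344.
Single-dose peak C₀ = D/Vd = 738/125 ≈ 5.904 mcg/mL.
Steady-state peak Cmax,ss = C₀·R ≈ 5.904 × 3.3344 ≈ 19.686 mcg/mL.
One interval later, Cmin,ss = Cmax,ss·e^(−kτ) ≈ 19.686 × 0.7001 ≈ 13.782 mcg/mL.
Trough 13.8 mcg/mL vs MEC 21 mcg/mL: subtherapeutic.

13.8 mcg/mL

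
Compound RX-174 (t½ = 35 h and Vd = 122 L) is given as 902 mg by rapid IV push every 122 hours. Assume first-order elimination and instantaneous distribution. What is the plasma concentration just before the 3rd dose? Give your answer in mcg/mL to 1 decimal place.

0.7 mcg/mL

f = (1/2)^(τ/t½) = (1/2)^(122/35) ≈ 0.0893.
C₀ = D/Vd = 902/122 ≈ 7.393 mcg/mL.
Before the 3rd dose, 2 doses have been given. Superposition: Cmin = C₀·(f + f²).
≈ 7.393 × (0.0893 + 0.0080) ≈ 7.393 × 0.0973 ≈ 0.719 mcg/mL.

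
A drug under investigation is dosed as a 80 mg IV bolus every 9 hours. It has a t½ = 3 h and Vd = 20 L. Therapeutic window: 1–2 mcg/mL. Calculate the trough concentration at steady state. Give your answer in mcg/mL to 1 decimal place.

0.6 mcg/mL

τ = 9 h = 3 half-lives, so f = (1/2)^3 = 0.125.
At steady state, R = 1/(1 − 0.125) = 8/7.
Single-dose peak C₀ = D/Vd = 80/20 = 4 mcg/mL.
Steady-state peak Cmax,ss = C₀·R = 4 × 8/7 ≈ 4.571 mcg/mL.
Steady-state trough Cmin,ss = Cmax,ss·f ≈ 4.571 × 0.125 ≈ 0.571 mcg/mL.
Trough 0.6 mcg/mL vs MEC 1 mcg/mL: subtherapeutic.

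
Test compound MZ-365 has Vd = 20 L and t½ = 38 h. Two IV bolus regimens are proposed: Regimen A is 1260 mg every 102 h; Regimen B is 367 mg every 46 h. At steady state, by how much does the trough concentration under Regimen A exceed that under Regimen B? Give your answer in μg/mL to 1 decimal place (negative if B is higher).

Regimen A: f = (1/2)^(102/38) ≈ 0.1556; Cmin,ss = (1260/20)·f/(1−f) ≈ 11.609 μg/mL.
Regimen B: f = (1/2)^(46/38) ≈ 0.4321; Cmin,ss = (367/20)·f/(1−f) ≈ 13.962 μg/mL.
Difference ≈ 11.609 − 13.962 ≈ -2.353 μg/mL.

-2.4 μg/mL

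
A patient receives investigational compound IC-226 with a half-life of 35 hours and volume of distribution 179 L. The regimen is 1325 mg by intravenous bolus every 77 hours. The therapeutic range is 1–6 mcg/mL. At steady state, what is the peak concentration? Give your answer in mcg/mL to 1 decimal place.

9.5 mcg/mL

Over one 77-h interval, 77/35 ≈ 2.2 half-lives elapse, leaving f ≈ 0.2176 of each dose.
At steady state, accumulation factor R = 1/(1 − e^(−kτ)) ≈ 1.2781.
Each bolus raises the concentration by D/Vd = 1325/179 ≈ 7.402 mcg/mL.
Steady-state peak Cmax,ss = C₀·R ≈ 7.402 × 1.2781 ≈ 9.460 mcg/mL.
Peak 9.5 mcg/mL vs MTC 6 mcg/mL: exceeds toxic threshold.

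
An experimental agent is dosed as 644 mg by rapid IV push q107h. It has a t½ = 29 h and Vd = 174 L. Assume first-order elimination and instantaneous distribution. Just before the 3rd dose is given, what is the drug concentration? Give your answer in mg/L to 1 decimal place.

f = (1/2)^(τ/t½) = (1/2)^(107/29) ≈ 0.0775.
C₀ = D/Vd = 644/174 ≈ 3.701 mg/L.
Before the 3rd dose, 2 doses have been given. Superposition: Cmin = C₀·(f + f²).
≈ 3.701 × (0.0775 + 0.0060) ≈ 3.701 × 0.0835 ≈ 0.309 mg/L.

0.3 mg/L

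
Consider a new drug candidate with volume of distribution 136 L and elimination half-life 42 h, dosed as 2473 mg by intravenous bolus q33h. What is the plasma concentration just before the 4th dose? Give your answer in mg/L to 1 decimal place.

f = (1/2)^(τ/t½) = (1/2)^(33/42) ≈ 0.5801.
C₀ = D/Vd = 2473/136 ≈ 18.184 mg/L.
Before the 4th dose, 3 doses have been given. Superposition: Cmin = C₀·(f + f² + … + f^3).
≈ 18.184 × (0.5801 + 0.3365 + 0.1952) ≈ 18.184 × 1.1118 ≈ 20.217 mg/L.

20.2 mg/L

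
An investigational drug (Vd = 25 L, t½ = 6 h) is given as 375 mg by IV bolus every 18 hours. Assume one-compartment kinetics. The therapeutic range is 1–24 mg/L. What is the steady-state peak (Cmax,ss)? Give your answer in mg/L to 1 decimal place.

17.1 mg/L

The dosing interval is 3 half-lives, so f = 2^(−3) = 0.125.
Accumulation ratio R = 1/(1 − f) = 1/0.875 = 8/7.
Single-dose peak C₀ = D/Vd = 375/25 = 15 mg/L.
Steady-state peak Cmax,ss = C₀·R = 15 × 8/7 ≈ 17.143 mg/L.
Peak 17.1 mg/L vs MTC 24 mg/L: below toxic threshold.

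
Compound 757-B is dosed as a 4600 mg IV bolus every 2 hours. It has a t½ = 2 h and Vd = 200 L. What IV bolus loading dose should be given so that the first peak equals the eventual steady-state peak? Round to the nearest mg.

f = (1/2)^(2/2) ≈ 0.500000; accumulation ratio R = 1/(1−f) ≈ 2.00000.
Loading dose to hit Cmax,ss on first dose: D_load = D_maint·R ≈ 4600 × 2.00000 ≈ 9200.00 mg.

9200 mg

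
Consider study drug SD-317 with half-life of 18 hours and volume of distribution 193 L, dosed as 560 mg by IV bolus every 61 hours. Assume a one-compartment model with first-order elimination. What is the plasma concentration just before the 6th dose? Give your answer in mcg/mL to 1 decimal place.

f = (1/2)^(τ/t½) = (1/2)^(61/18) ≈ 0.0955.
C₀ = D/Vd = 560/193 ≈ 2.902 mcg/mL.
Before the 6th dose, 5 doses have been given. Superposition: Cmin = C₀·(f + f² + … + f^5).
≈ 2.902 × (0.0955 + 0.0091 + 0.0009 + 0.0001 + 0.0000) ≈ 2.902 × 0.1056 ≈ 0.306 mcg/mL.

0.3 mcg/mL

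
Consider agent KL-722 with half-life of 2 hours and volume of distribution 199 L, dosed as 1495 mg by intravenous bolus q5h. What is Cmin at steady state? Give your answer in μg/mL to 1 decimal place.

τ/t½ = 5/2 ≈ 2.5, so fraction remaining f = (1/2)^(5/2) ≈ 0.1768.
Accumulation ratio R = 1/(1 − f) ≈ 1/0.8232 ≈ 1.2148.
Single-dose peak C₀ = D/Vd = 1495/199 ≈ 7.513 μg/mL.
Cmax,ss = C₀/(1 − f) ≈ 7.513/0.8232 ≈ 9.127 μg/mL.
One interval later, Cmin,ss = Cmax,ss·e^(−kτ) ≈ 9.127 × 0.1768 ≈ 1.614 μg/mL.

1.6 μg/mL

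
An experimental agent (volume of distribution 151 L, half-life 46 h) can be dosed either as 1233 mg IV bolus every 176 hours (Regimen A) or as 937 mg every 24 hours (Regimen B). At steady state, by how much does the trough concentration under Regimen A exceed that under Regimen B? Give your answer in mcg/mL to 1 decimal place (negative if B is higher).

-13.6 mcg/mL

Regimen A: f = (1/2)^(176/46) ≈ 0.0705; Cmin,ss = (1233/151)·f/(1−f) ≈ 0.619 mcg/mL.
Regimen B: f = (1/2)^(24/46) ≈ 0.6965; Cmin,ss = (937/151)·f/(1−f) ≈ 14.240 mcg/mL.
Difference ≈ 0.619 − 14.240 ≈ -13.621 mcg/mL.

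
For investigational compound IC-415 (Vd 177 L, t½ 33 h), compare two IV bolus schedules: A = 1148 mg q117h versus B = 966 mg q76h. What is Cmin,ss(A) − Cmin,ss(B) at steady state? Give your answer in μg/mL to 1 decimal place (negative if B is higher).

-0.8 μg/mL

Regimen A: f = (1/2)^(117/33) ≈ 0.0856; Cmin,ss = (1148/177)·f/(1−f) ≈ 0.607 μg/mL.
Regimen B: f = (1/2)^(76/33) ≈ 0.2026; Cmin,ss = (966/177)·f/(1−f) ≈ 1.387 μg/mL.
Difference ≈ 0.607 − 1.387 ≈ -0.780 μg/mL.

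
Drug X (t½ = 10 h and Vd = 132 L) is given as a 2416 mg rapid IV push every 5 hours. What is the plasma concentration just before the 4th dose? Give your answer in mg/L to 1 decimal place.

28.6 mg/L

f = (1/2)^(τ/t½) = (1/2)^(5/10) ≈ 0.7071.
C₀ = D/Vd = 2416/132 ≈ 18.303 mg/L.
Before the 4th dose, 3 doses have been given. Superposition: Cmin = C₀·(f + f² + … + f^3).
≈ 18.303 × (0.7071 + 0.5000 + 0.3535) ≈ 18.303 × 1.5606 ≈ 28.564 mg/L.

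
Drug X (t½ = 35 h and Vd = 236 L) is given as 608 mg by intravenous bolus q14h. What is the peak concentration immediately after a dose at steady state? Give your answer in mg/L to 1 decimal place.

10.6 mg/L

Over one 14-h interval, 14/35 ≈ 0.4 half-lives elapse, leaving f ≈ 0.7579 of each dose.
Accumulation ratio R = 1/(1 − f) ≈ 1/0.2421 ≈ 4.1305.
Single-dose peak C₀ = D/Vd = 608/236 ≈ 2.576 mg/L.
Steady-state peak Cmax,ss = C₀·R ≈ 2.576 × 4.1305 ≈ 10.640 mg/L.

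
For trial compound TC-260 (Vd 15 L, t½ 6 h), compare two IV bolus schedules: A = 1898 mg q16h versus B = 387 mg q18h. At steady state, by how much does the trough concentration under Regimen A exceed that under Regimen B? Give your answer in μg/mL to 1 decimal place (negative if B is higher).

20.0 μg/mL

Regimen A: f = (1/2)^(16/6) ≈ 0.1575; Cmin,ss = (1898/15)·f/(1−f) ≈ 23.655 μg/mL.
Regimen B: f = (1/2)^(18/6) ≈ 0.1250; Cmin,ss = (387/15)·f/(1−f) ≈ 3.686 μg/mL.
Difference ≈ 23.655 − 3.686 ≈ 19.969 μg/mL.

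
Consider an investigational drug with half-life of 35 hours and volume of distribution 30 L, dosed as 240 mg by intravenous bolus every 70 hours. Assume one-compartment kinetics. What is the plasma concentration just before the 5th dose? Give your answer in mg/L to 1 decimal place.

f = (1/2)^(τ/t½) = (1/2)^(70/35) ≈ 0.2500.
C₀ = D/Vd = 240/30 ≈ 8.000 mg/L.
Before the 5th dose, 4 doses have been given. Superposition: Cmin = C₀·(f + f² + … + f^4).
≈ 8.000 × (0.2500 + 0.0625 + 0.0156 + 0.0039) ≈ 8.000 × 0.3320 ≈ 2.656 mg/L.

2.7 mg/L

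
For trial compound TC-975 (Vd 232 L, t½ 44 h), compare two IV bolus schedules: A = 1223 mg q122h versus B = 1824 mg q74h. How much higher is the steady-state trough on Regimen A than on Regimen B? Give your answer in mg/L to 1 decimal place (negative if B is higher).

-2.7 mg/L

Regimen A: f = (1/2)^(122/44) ≈ 0.1463; Cmin,ss = (1223/232)·f/(1−f) ≈ 0.903 mg/L.
Regimen B: f = (1/2)^(74/44) ≈ 0.3117; Cmin,ss = (1824/232)·f/(1−f) ≈ 3.560 mg/L.
Difference ≈ 0.903 − 3.560 ≈ -2.657 mg/L.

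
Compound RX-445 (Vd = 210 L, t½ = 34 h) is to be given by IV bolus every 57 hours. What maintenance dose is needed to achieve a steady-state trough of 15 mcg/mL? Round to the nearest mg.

τ/t½ = 57/34 ≈ 1.6765, so f = (1/2)^(57/34) ≈ 0.312847.
Cmin,ss = (D/Vd)·f/(1−f), so D = Cmin,ss·Vd·(1−f)/f.
D = 15 × 210 × (1−f)/f ≈ 15 × 210 × 2.19645 ≈ 6918.82 mg.

6919 mg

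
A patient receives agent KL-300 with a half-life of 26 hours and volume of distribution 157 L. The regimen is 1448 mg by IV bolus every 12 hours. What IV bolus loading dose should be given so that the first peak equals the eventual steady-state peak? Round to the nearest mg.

f = (1/2)^(12/26) ≈ 0.726211; accumulation ratio R = 1/(1−f) ≈ 3.65245.
Loading dose to hit Cmax,ss on first dose: D_load = D_maint·R ≈ 1448 × 3.65245 ≈ 5288.75 mg.

5289 mg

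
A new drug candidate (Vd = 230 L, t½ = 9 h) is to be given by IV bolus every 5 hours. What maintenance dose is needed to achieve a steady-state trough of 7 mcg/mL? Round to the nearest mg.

756 mg

τ/t½ = 5/9 ≈ 0.55556, so f = (1/2)^(5/9) ≈ 0.680395.
Cmin,ss = (D/Vd)·f/(1−f), so D = Cmin,ss·Vd·(1−f)/f.
D = 7 × 230 × (1−f)/f ≈ 7 × 230 × 0.46973 ≈ 756.27 mg.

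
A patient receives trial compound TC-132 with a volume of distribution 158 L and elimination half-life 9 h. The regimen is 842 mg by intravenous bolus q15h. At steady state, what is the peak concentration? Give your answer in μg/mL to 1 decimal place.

τ/t½ = 15/9 ≈ 1.6667, so fraction remaining f = (1/2)^(15/9) ≈ 0.3150.
At steady state, accumulation factor R = 1/(1 − e^(−kτ)) ≈ 1.4599.
Single-dose peak C₀ = D/Vd = 842/158 ≈ 5.329 μg/mL.
Steady-state peak Cmax,ss = C₀·R ≈ 5.329 × 1.4599 ≈ 7.780 μg/mL.

7.8 μg/mL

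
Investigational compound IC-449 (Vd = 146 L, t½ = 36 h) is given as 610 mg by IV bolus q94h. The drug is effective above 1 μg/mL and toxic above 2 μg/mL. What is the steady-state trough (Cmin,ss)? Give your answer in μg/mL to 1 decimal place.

Over one 94-h interval, 94/36 ≈ 2.6111 half-lives elapse, leaving f ≈ 0.1637 of each dose.
Accumulation ratio R = 1/(1 − f) ≈ 1/0.8363 ≈ 1.1957.
Each bolus raises the concentration by D/Vd = 610/146 ≈ 4.178 μg/mL.
Cmax,ss = C₀/(1 − f) ≈ 4.178/0.8363 ≈ 4.996 μg/mL.
One interval later, Cmin,ss = Cmax,ss·e^(−kτ) ≈ 4.996 × 0.1637 ≈ 0.818 μg/mL.
Trough 0.8 μg/mL vs MEC 1 μg/mL: subtherapeutic.

0.8 μg/mL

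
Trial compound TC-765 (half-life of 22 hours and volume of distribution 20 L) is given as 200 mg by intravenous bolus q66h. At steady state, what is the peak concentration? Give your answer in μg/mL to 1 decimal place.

The dosing interval is 3 half-lives, so f = 2^(−3) = 0.125.
At steady state, R = 1/(1 − 0.125) = 8/7.
Single-dose peak C₀ = D/Vd = 200/20 = 10 μg/mL.
Steady-state peak Cmax,ss = C₀·R = 10 × 8/7 ≈ 11.429 μg/mL.

11.4 μg/mL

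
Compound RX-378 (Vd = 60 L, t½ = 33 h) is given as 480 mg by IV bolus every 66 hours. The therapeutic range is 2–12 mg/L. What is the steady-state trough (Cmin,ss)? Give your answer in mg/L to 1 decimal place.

τ = 66 h = 2 half-lives, so f = (1/2)^2 = 0.25.
Accumulation ratio R = 1/(1 − f) = 1/0.75 = 4/3.
Single-dose peak C₀ = D/Vd = 480/60 = 8 mg/L.
Steady-state peak Cmax,ss = C₀·R = 8 × 4/3 ≈ 10.667 mg/L.
Steady-state trough Cmin,ss = Cmax,ss·f ≈ 10.667 × 0.25 ≈ 2.667 mg/L.
Trough 2.7 mg/L vs MEC 2 mg/L: adequate.

2.7 mg/L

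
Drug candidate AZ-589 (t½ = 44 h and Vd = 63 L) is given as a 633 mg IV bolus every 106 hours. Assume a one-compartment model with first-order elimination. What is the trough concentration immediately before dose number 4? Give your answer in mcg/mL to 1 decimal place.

2.3 mcg/mL

f = (1/2)^(τ/t½) = (1/2)^(106/44) ≈ 0.1883.
C₀ = D/Vd = 633/63 ≈ 10.048 mcg/mL.
Before the 4th dose, 3 doses have been given. Superposition: Cmin = C₀·(f + f² + … + f^3).
≈ 10.048 × (0.1883 + 0.0355 + 0.0067) ≈ 10.048 × 0.2305 ≈ 2.316 mcg/mL.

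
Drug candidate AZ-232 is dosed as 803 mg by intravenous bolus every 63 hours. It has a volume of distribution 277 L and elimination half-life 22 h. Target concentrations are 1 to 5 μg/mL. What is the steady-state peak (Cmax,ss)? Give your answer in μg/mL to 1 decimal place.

3.4 μg/mL

Over one 63-h interval, 63/22 ≈ 2.8636 half-lives elapse, leaving f ≈ 0.1374 of each dose.
At steady state, accumulation factor R = 1/(1 − e^(−kτ)) ≈ 1.1593.
Each bolus raises the concentration by D/Vd = 803/277 ≈ 2.899 μg/mL.
Steady-state peak Cmax,ss = C₀·R ≈ 2.899 × 1.1593 ≈ 3.361 μg/mL.
Peak 3.4 μg/mL vs MTC 5 μg/mL: below toxic threshold.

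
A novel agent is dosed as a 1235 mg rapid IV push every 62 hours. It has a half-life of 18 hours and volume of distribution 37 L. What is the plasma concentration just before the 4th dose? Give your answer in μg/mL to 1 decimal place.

f = (1/2)^(τ/t½) = (1/2)^(62/18) ≈ 0.0919.
C₀ = D/Vd = 1235/37 ≈ 33.378 μg/mL.
Before the 4th dose, 3 doses have been given. Superposition: Cmin = C₀·(f + f² + … + f^3).
≈ 33.378 × (0.0919 + 0.0084 + 0.0008) ≈ 33.378 × 0.1011 ≈ 3.375 μg/mL.

3.4 μg/mL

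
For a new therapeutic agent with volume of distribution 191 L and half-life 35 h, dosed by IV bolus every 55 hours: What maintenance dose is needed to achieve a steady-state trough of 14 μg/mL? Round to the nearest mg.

5273 mg

τ/t½ = 55/35 ≈ 1.5714, so f = (1/2)^(55/35) ≈ 0.336475.
Cmin,ss = (D/Vd)·f/(1−f), so D = Cmin,ss·Vd·(1−f)/f.
D = 14 × 191 × (1−f)/f ≈ 14 × 191 × 1.97199 ≈ 5273.10 mg.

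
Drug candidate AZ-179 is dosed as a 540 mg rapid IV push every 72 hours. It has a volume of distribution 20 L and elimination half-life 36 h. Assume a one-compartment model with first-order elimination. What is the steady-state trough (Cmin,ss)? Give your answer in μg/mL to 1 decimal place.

τ = 72 h = 2 half-lives, so f = (1/2)^2 = 0.25.
Accumulation ratio R = 1/(1 − f) = 1/0.75 = 4/3.
Single-dose peak C₀ = D/Vd = 540/20 = 27 μg/mL.
Steady-state peak Cmax,ss = C₀·R = 27 × 4/3 ≈ 36.000 μg/mL.
Steady-state trough Cmin,ss = Cmax,ss·f ≈ 36.000 × 0.25 ≈ 9.000 μg/mL.

9.0 μg/mL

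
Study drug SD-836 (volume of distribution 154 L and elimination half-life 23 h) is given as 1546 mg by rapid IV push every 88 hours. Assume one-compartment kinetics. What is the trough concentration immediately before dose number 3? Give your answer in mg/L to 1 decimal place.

f = (1/2)^(τ/t½) = (1/2)^(88/23) ≈ 0.0705.
C₀ = D/Vd = 1546/154 ≈ 10.039 mg/L.
Before the 3rd dose, 2 doses have been given. Superposition: Cmin = C₀·(f + f²).
≈ 10.039 × (0.0705 + 0.0050) ≈ 10.039 × 0.0755 ≈ 0.758 mg/L.

0.8 mg/L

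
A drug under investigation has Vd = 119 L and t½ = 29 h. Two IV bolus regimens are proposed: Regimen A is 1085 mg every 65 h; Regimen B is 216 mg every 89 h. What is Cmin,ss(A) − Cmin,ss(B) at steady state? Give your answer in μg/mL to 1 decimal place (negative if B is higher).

Regimen A: f = (1/2)^(65/29) ≈ 0.2115; Cmin,ss = (1085/119)·f/(1−f) ≈ 2.446 μg/mL.
Regimen B: f = (1/2)^(89/29) ≈ 0.1192; Cmin,ss = (216/119)·f/(1−f) ≈ 0.246 μg/mL.
Difference ≈ 2.446 − 0.246 ≈ 2.200 μg/mL.

2.2 μg/mL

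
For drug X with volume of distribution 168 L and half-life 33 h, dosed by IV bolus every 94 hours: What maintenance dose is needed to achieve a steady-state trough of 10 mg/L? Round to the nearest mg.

τ/t½ = 94/33 ≈ 2.8485, so f = (1/2)^(94/33) ≈ 0.138842.
Cmin,ss = (D/Vd)·f/(1−f), so D = Cmin,ss·Vd·(1−f)/f.
D = 10 × 168 × (1−f)/f ≈ 10 × 168 × 6.20243 ≈ 10420.08 mg.

10420 mg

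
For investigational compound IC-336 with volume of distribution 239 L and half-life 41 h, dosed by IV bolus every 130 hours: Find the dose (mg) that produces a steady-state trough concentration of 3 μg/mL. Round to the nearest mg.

τ/t½ = 130/41 ≈ 3.1707, so f = (1/2)^(130/41) ≈ 0.111049.
Cmin,ss = (D/Vd)·f/(1−f), so D = Cmin,ss·Vd·(1−f)/f.
D = 3 × 239 × (1−f)/f ≈ 3 × 239 × 8.00503 ≈ 5739.61 mg.

5740 mg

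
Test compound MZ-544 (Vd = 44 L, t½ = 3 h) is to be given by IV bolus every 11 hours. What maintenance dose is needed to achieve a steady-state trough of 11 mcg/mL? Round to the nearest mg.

5662 mg

τ/t½ = 11/3 ≈ 3.6667, so f = (1/2)^(11/3) ≈ 0.078745.
Cmin,ss = (D/Vd)·f/(1−f), so D = Cmin,ss·Vd·(1−f)/f.
D = 11 × 44 × (1−f)/f ≈ 11 × 44 × 11.69922 ≈ 5662.42 mg.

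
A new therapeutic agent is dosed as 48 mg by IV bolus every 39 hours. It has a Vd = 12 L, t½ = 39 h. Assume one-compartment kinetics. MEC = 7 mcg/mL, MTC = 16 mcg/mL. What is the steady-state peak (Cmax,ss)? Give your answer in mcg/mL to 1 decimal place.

8.0 mcg/mL

The dosing interval is 1 half-life, so f = 2^(−1) = 0.5.
Accumulation ratio R = 1/(1 − f) = 1/0.5 = 2/1.
Single-dose peak C₀ = D/Vd = 48/12 = 4 mcg/mL.
Steady-state peak Cmax,ss = C₀·R = 4 × 2/1 ≈ 8.000 mcg/mL.
Peak 8.0 mcg/mL vs MTC 16 mcg/mL: below toxic threshold.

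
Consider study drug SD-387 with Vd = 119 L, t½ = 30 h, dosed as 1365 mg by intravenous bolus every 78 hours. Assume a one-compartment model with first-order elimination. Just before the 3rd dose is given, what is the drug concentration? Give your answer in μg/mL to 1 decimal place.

2.2 μg/mL

f = (1/2)^(τ/t½) = (1/2)^(78/30) ≈ 0.1649.
C₀ = D/Vd = 1365/119 ≈ 11.471 μg/mL.
Before the 3rd dose, 2 doses have been given. Superposition: Cmin = C₀·(f + f²).
≈ 11.471 × (0.1649 + 0.0272) ≈ 11.471 × 0.1921 ≈ 2.204 μg/mL.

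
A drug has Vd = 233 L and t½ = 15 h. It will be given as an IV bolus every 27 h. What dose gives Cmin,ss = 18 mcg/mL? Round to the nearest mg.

τ/t½ = 27/15 ≈ 1.8, so f = (1/2)^(27/15) ≈ 0.287175.
Cmin,ss = (D/Vd)·f/(1−f), so D = Cmin,ss·Vd·(1−f)/f.
D = 18 × 233 × (1−f)/f ≈ 18 × 233 × 2.48220 ≈ 10410.35 mg.

10410 mg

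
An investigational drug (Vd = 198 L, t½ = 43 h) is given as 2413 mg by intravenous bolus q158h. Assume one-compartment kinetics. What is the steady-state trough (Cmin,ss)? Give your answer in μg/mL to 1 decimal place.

1.0 μg/mL

k = ln2/t½ = ln2/43 ≈ 0.016120 h⁻¹; fraction remaining f = e^(−kτ) = e^(−0.016120×158) ≈ 0.0783.
Single-dose peak C₀ = D/Vd = 2413/198 ≈ 12.187 μg/mL.
Steady-state trough Cmin,ss = C₀·f/(1−f) ≈ 12.187 × 0.0783/0.9217 ≈ 1.035 μg/mL.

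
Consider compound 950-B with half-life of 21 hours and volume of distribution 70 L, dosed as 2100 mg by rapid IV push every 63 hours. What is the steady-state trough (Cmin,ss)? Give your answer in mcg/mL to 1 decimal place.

4.3 mcg/mL

The dosing interval is 3 half-lives, so f = 2^(−3) = 0.125.
At steady state, R = 1/(1 − 0.125) = 8/7.
Single-dose peak C₀ = D/Vd = 2100/70 = 30 mcg/mL.
Steady-state peak Cmax,ss = C₀·R = 30 × 8/7 ≈ 34.286 mcg/mL.
Steady-state trough Cmin,ss = Cmax,ss·f ≈ 34.286 × 0.125 ≈ 4.286 mcg/mL.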